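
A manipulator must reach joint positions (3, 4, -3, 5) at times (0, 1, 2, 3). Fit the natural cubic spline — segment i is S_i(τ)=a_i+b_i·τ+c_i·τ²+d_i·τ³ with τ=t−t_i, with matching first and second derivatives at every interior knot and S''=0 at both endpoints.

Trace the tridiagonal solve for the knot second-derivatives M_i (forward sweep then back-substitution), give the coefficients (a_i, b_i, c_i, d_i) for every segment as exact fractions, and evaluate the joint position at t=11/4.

Δ: Δ0=1, Δ1=-7, Δ2=8
row 1: diag=4, rhs=-48; c'=1/4, d'=-12
row 2: denom=4−1·1/4=15/4; d'=(90−1·-12)/(15/4)=136/5
back: M2=136/5
back: M1=-12−1/4·136/5=-94/5
M: M0=0, M1=-94/5, M2=136/5, M3=0
seg 0: a=3, c=M0/2=0, d=(M1−M0)/(6·1)=-47/15, b=Δ0−h0·(2M0+M1)/6=62/15
seg 1: a=4, c=M1/2=-47/5, d=(M2−M1)/(6·1)=23/3, b=Δ1−h1·(2M1+M2)/6=-79/15
seg 2: a=-3, c=M2/2=68/5, d=(M3−M2)/(6·1)=-68/15, b=Δ2−h2·(2M2+M3)/6=-16/15
t_q=11/4 → seg 2, τ=3/4; S=-3+-16/15·τ+68/5·τ²+-68/15·τ³=31/16

  seg 0: a=3 b=62/15 c=0 d=-47/15
  seg 1: a=4 b=-79/15 c=-47/5 d=23/3
  seg 2: a=-3 b=-16/15 c=68/5 d=-68/15
S(11/4) = 31/16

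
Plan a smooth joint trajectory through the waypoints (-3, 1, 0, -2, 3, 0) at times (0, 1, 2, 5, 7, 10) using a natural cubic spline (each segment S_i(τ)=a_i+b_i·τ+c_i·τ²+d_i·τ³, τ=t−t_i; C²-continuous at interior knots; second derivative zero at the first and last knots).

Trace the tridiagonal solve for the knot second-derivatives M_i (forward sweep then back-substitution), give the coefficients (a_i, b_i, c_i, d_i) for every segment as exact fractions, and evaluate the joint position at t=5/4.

  seg 0: a=-3 b=2295/436 c=0 d=-551/436
  seg 1: a=1 b=321/218 c=-1653/436 d=575/436
  seg 2: a=0 b=-939/436 c=18/109 d=1297/11772
  seg 3: a=-2 b=395/218 c=1513/1308 d=-1063/2616
  seg 4: a=3 b=511/327 c=-419/327 d=419/2943
S(5/4) = 32139/27904

Δ: Δ0=4, Δ1=-1, Δ2=-2/3, Δ3=5/2, Δ4=-1
row 1: diag=4, rhs=-30; c'=1/4, d'=-15/2
row 2: denom=8−1·1/4=31/4; d'=(2−1·-15/2)/(31/4)=38/31
row 3: denom=10−3·12/31=274/31; d'=(19−3·38/31)/(274/31)=475/274
row 4: denom=10−2·31/137=1308/137; d'=(-21−2·475/274)/(1308/137)=-838/327
back: M4=-838/327
back: M3=475/274−31/137·-838/327=1513/654
back: M2=38/31−12/31·1513/654=36/109
back: M1=-15/2−1/4·36/109=-1653/218
M: M0=0, M1=-1653/218, M2=36/109, M3=1513/654, M4=-838/327, M5=0
seg 0: a=-3, c=M0/2=0, d=(M1−M0)/(6·1)=-551/436, b=Δ0−h0·(2M0+M1)/6=2295/436
seg 1: a=1, c=M1/2=-1653/436, d=(M2−M1)/(6·1)=575/436, b=Δ1−h1·(2M1+M2)/6=321/218
seg 2: a=0, c=M2/2=18/109, d=(M3−M2)/(6·3)=1297/11772, b=Δ2−h2·(2M2+M3)/6=-939/436
seg 3: a=-2, c=M3/2=1513/1308, d=(M4−M3)/(6·2)=-1063/2616, b=Δ3−h3·(2M3+M4)/6=395/218
seg 4: a=3, c=M4/2=-419/327, d=(M5−M4)/(6·3)=419/2943, b=Δ4−h4·(2M4+M5)/6=511/327
t_q=5/4 → seg 1, τ=1/4; S=1+321/218·τ+-1653/436·τ²+575/436·τ³=32139/27904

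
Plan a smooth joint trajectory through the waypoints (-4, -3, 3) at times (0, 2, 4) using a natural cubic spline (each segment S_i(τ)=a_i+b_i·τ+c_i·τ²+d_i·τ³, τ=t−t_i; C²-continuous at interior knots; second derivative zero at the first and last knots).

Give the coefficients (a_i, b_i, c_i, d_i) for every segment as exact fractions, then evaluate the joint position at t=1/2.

Δ: Δ0=1/2, Δ1=3
row 1: diag=8, rhs=15; c'=1/4, d'=15/8
back: M1=15/8
M: M0=0, M1=15/8, M2=0
seg 0: a=-4, c=M0/2=0, d=(M1−M0)/(6·2)=5/32, b=Δ0−h0·(2M0+M1)/6=-1/8
seg 1: a=-3, c=M1/2=15/16, d=(M2−M1)/(6·2)=-5/32, b=Δ1−h1·(2M1+M2)/6=7/4
t_q=1/2 → seg 0, τ=1/2; S=-4+-1/8·τ+0·τ²+5/32·τ³=-1035/256

  seg 0: a=-4 b=-1/8 c=0 d=5/32
  seg 1: a=-3 b=7/4 c=15/16 d=-5/32
S(1/2) = -1035/256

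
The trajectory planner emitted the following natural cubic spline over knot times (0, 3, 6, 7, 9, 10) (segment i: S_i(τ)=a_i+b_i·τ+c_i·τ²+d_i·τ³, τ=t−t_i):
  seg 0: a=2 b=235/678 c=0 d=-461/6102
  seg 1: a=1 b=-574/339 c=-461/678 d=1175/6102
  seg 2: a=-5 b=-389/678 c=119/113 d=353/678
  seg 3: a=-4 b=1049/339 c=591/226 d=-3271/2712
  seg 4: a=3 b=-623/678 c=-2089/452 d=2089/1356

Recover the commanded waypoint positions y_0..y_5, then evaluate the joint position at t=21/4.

y_0 = S_0(0) = a_0 = 2
y_1 = S_1(0) = a_1 = 1
y_2 = S_2(0) = a_2 = -5
y_3 = S_3(0) = a_3 = -4
y_4 = S_4(0) = a_4 = 3
y_5 = S_4(1) = -1
t_q=21/4 is in segment 1 (τ=9/4); S_1(τ)=-58703/14464

y_0=2 y_1=1 y_2=-5 y_3=-4 y_4=3 y_5=-1
S(21/4) = -58703/14464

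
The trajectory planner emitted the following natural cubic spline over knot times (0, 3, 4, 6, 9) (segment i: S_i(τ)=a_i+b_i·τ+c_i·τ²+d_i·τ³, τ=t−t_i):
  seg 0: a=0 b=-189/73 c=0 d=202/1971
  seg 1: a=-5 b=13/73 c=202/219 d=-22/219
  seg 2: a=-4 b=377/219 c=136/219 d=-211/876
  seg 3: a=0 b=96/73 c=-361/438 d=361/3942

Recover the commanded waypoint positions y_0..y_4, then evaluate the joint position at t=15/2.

y_0 = S_0(0) = a_0 = 0
y_1 = S_1(0) = a_1 = -5
y_2 = S_2(0) = a_2 = -4
y_3 = S_3(0) = a_3 = 0
y_4 = S_3(3) = -1
t_q=15/2 is in segment 3 (τ=3/2); S_3(τ)=499/1168

y_0=0 y_1=-5 y_2=-4 y_3=0 y_4=-1
S(15/2) = 499/1168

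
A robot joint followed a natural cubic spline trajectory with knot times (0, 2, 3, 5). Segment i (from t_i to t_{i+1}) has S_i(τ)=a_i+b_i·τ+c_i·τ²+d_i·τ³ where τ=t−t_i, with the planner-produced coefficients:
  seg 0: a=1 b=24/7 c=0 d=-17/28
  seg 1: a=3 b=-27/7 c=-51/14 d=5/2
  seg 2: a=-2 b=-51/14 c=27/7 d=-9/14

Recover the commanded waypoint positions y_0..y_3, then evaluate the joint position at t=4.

y_0=1 y_1=3 y_2=-2 y_3=1
S(4) = -17/7

y_0 = S_0(0) = a_0 = 1
y_1 = S_1(0) = a_1 = 3
y_2 = S_2(0) = a_2 = -2
y_3 = S_2(2) = 1
t_q=4 is in segment 2 (τ=1); S_2(τ)=-17/7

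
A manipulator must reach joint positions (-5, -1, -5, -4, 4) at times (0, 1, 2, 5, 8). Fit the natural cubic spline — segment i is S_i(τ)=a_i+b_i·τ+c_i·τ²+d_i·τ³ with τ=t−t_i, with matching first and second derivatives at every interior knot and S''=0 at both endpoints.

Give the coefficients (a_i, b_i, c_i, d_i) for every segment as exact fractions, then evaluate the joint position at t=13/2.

  seg 0: a=-5 b=695/112 c=0 d=-247/112
  seg 1: a=-1 b=-23/56 c=-741/112 d=339/112
  seg 2: a=-5 b=-73/16 c=69/28 d=-839/3024
  seg 3: a=-4 b=153/56 c=-11/336 d=11/3024
S(13/2) = 33/896

Δ: Δ0=4, Δ1=-4, Δ2=1/3, Δ3=8/3
row 1: diag=4, rhs=-48; c'=1/4, d'=-12
row 2: denom=8−1·1/4=31/4; d'=(26−1·-12)/(31/4)=152/31
row 3: denom=12−3·12/31=336/31; d'=(14−3·152/31)/(336/31)=-11/168
back: M3=-11/168
back: M2=152/31−12/31·-11/168=69/14
back: M1=-12−1/4·69/14=-741/56
M: M0=0, M1=-741/56, M2=69/14, M3=-11/168, M4=0
seg 0: a=-5, c=M0/2=0, d=(M1−M0)/(6·1)=-247/112, b=Δ0−h0·(2M0+M1)/6=695/112
seg 1: a=-1, c=M1/2=-741/112, d=(M2−M1)/(6·1)=339/112, b=Δ1−h1·(2M1+M2)/6=-23/56
seg 2: a=-5, c=M2/2=69/28, d=(M3−M2)/(6·3)=-839/3024, b=Δ2−h2·(2M2+M3)/6=-73/16
seg 3: a=-4, c=M3/2=-11/336, d=(M4−M3)/(6·3)=11/3024, b=Δ3−h3·(2M3+M4)/6=153/56
t_q=13/2 → seg 3, τ=3/2; S=-4+153/56·τ+-11/336·τ²+11/3024·τ³=33/896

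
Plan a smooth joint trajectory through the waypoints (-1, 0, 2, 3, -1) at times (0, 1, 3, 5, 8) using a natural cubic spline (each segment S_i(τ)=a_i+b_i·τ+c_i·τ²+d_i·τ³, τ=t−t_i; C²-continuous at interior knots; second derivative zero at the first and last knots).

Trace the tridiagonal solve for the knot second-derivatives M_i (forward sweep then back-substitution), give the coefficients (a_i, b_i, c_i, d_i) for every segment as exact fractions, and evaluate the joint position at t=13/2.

  seg 0: a=-1 b=155/156 c=0 d=1/156
  seg 1: a=0 b=79/78 c=1/52 d=-1/78
  seg 2: a=2 b=73/78 c=-3/52 d=-25/312
  seg 3: a=3 b=-10/39 c=-7/13 d=7/117
S(13/2) = 167/104

Δ: Δ0=1, Δ1=1, Δ2=1/2, Δ3=-4/3
row 1: diag=6, rhs=0; c'=1/3, d'=0
row 2: denom=8−2·1/3=22/3; d'=(-3−2·0)/(22/3)=-9/22
row 3: denom=10−2·3/11=104/11; d'=(-11−2·-9/22)/(104/11)=-14/13
back: M3=-14/13
back: M2=-9/22−3/11·-14/13=-3/26
back: M1=0−1/3·-3/26=1/26
M: M0=0, M1=1/26, M2=-3/26, M3=-14/13, M4=0
seg 0: a=-1, c=M0/2=0, d=(M1−M0)/(6·1)=1/156, b=Δ0−h0·(2M0+M1)/6=155/156
seg 1: a=0, c=M1/2=1/52, d=(M2−M1)/(6·2)=-1/78, b=Δ1−h1·(2M1+M2)/6=79/78
seg 2: a=2, c=M2/2=-3/52, d=(M3−M2)/(6·2)=-25/312, b=Δ2−h2·(2M2+M3)/6=73/78
seg 3: a=3, c=M3/2=-7/13, d=(M4−M3)/(6·3)=7/117, b=Δ3−h3·(2M3+M4)/6=-10/39
t_q=13/2 → seg 3, τ=3/2; S=3+-10/39·τ+-7/13·τ²+7/117·τ³=167/104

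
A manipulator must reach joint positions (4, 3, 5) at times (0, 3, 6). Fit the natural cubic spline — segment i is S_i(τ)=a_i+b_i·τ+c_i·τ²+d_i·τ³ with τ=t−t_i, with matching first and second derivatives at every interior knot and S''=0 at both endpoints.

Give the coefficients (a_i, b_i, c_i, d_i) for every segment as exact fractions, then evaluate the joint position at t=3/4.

Δ: Δ0=-1/3, Δ1=2/3
row 1: diag=12, rhs=6; c'=1/4, d'=1/2
back: M1=1/2
M: M0=0, M1=1/2, M2=0
seg 0: a=4, c=M0/2=0, d=(M1−M0)/(6·3)=1/36, b=Δ0−h0·(2M0+M1)/6=-7/12
seg 1: a=3, c=M1/2=1/4, d=(M2−M1)/(6·3)=-1/36, b=Δ1−h1·(2M1+M2)/6=1/6
t_q=3/4 → seg 0, τ=3/4; S=4+-7/12·τ+0·τ²+1/36·τ³=915/256

  seg 0: a=4 b=-7/12 c=0 d=1/36
  seg 1: a=3 b=1/6 c=1/4 d=-1/36
S(3/4) = 915/256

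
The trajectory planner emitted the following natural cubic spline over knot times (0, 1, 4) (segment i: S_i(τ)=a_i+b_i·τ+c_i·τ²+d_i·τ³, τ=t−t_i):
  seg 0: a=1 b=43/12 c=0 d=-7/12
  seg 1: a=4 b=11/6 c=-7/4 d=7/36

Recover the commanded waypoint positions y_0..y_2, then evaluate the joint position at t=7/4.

y_0 = S_0(0) = a_0 = 1
y_1 = S_1(0) = a_1 = 4
y_2 = S_1(3) = -1
t_q=7/4 is in segment 1 (τ=3/4); S_1(τ)=1145/256

y_0=1 y_1=4 y_2=-1
S(7/4) = 1145/256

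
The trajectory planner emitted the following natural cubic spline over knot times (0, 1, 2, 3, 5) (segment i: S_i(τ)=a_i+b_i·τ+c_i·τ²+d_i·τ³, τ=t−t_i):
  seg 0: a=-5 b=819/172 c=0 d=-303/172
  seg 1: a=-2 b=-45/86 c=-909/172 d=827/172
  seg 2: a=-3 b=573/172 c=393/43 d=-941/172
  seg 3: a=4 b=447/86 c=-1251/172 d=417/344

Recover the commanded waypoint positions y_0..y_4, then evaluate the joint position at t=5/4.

y_0 = S_0(0) = a_0 = -5
y_1 = S_1(0) = a_1 = -2
y_2 = S_2(0) = a_2 = -3
y_3 = S_3(0) = a_3 = 4
y_4 = S_3(2) = -5
t_q=5/4 is in segment 1 (τ=1/4); S_1(τ)=-26265/11008

y_0=-5 y_1=-2 y_2=-3 y_3=4 y_4=-5
S(5/4) = -26265/11008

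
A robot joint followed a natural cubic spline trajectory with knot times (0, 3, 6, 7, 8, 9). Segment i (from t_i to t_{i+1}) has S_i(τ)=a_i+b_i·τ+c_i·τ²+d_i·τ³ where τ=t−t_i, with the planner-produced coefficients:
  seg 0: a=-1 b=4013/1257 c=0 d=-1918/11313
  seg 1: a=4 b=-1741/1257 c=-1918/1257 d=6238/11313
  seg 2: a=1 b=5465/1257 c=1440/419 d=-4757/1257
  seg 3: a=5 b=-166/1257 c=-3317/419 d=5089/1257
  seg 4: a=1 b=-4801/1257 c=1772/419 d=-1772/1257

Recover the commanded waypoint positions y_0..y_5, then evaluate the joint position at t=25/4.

y_0 = S_0(0) = a_0 = -1
y_1 = S_1(0) = a_1 = 4
y_2 = S_2(0) = a_2 = 1
y_3 = S_3(0) = a_3 = 5
y_4 = S_4(0) = a_4 = 1
y_5 = S_4(1) = 0
t_q=25/4 is in segment 2 (τ=1/4); S_2(τ)=60137/26816

y_0=-1 y_1=4 y_2=1 y_3=5 y_4=1 y_5=0
S(25/4) = 60137/26816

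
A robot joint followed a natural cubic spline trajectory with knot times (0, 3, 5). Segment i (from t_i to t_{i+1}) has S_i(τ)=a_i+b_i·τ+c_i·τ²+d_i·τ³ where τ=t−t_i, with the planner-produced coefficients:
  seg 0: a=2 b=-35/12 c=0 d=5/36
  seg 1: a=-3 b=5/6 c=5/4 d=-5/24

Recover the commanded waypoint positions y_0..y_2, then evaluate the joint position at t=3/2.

y_0=2 y_1=-3 y_2=2
S(3/2) = -61/32

y_0 = S_0(0) = a_0 = 2
y_1 = S_1(0) = a_1 = -3
y_2 = S_1(2) = 2
t_q=3/2 is in segment 0 (τ=3/2); S_0(τ)=-61/32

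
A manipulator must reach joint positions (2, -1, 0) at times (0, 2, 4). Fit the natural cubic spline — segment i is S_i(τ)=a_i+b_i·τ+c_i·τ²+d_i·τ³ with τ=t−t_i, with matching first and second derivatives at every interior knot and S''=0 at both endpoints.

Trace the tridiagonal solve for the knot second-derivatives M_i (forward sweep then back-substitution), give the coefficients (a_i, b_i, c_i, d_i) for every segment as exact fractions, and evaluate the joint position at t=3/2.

  seg 0: a=2 b=-2 c=0 d=1/8
  seg 1: a=-1 b=-1/2 c=3/4 d=-1/8
S(3/2) = -37/64

Δ: Δ0=-3/2, Δ1=1/2
row 1: diag=8, rhs=12; c'=1/4, d'=3/2
back: M1=3/2
M: M0=0, M1=3/2, M2=0
seg 0: a=2, c=M0/2=0, d=(M1−M0)/(6·2)=1/8, b=Δ0−h0·(2M0+M1)/6=-2
seg 1: a=-1, c=M1/2=3/4, d=(M2−M1)/(6·2)=-1/8, b=Δ1−h1·(2M1+M2)/6=-1/2
t_q=3/2 → seg 0, τ=3/2; S=2+-2·τ+0·τ²+1/8·τ³=-37/64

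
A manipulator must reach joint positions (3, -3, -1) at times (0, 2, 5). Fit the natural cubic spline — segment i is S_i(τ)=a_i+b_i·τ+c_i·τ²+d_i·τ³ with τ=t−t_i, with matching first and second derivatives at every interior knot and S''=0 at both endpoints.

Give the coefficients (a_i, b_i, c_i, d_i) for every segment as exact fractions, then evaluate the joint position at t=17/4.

Δ: Δ0=-3, Δ1=2/3
row 1: diag=10, rhs=22; c'=3/10, d'=11/5
back: M1=11/5
M: M0=0, M1=11/5, M2=0
seg 0: a=3, c=M0/2=0, d=(M1−M0)/(6·2)=11/60, b=Δ0−h0·(2M0+M1)/6=-56/15
seg 1: a=-3, c=M1/2=11/10, d=(M2−M1)/(6·3)=-11/90, b=Δ1−h1·(2M1+M2)/6=-23/15
t_q=17/4 → seg 1, τ=9/4; S=-3+-23/15·τ+11/10·τ²+-11/90·τ³=-291/128

  seg 0: a=3 b=-56/15 c=0 d=11/60
  seg 1: a=-3 b=-23/15 c=11/10 d=-11/90
S(17/4) = -291/128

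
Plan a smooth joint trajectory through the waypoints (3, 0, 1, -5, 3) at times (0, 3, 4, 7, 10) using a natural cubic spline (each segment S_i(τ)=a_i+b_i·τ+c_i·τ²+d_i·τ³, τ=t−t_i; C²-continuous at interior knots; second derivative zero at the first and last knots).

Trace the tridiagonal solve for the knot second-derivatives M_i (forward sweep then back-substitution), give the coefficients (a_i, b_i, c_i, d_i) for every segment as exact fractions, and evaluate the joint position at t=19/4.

  seg 0: a=3 b=-113/57 c=0 d=56/513
  seg 1: a=0 b=55/57 c=56/57 d=-18/19
  seg 2: a=1 b=5/57 c=-106/57 d=199/513
  seg 3: a=-5 b=-34/57 c=31/19 d=-31/171
S(19/4) = 223/1216

Δ: Δ0=-1, Δ1=1, Δ2=-2, Δ3=8/3
row 1: diag=8, rhs=12; c'=1/8, d'=3/2
row 2: denom=8−1·1/8=63/8; d'=(-18−1·3/2)/(63/8)=-52/21
row 3: denom=12−3·8/21=76/7; d'=(28−3·-52/21)/(76/7)=62/19
back: M3=62/19
back: M2=-52/21−8/21·62/19=-212/57
back: M1=3/2−1/8·-212/57=112/57
M: M0=0, M1=112/57, M2=-212/57, M3=62/19, M4=0
seg 0: a=3, c=M0/2=0, d=(M1−M0)/(6·3)=56/513, b=Δ0−h0·(2M0+M1)/6=-113/57
seg 1: a=0, c=M1/2=56/57, d=(M2−M1)/(6·1)=-18/19, b=Δ1−h1·(2M1+M2)/6=55/57
seg 2: a=1, c=M2/2=-106/57, d=(M3−M2)/(6·3)=199/513, b=Δ2−h2·(2M2+M3)/6=5/57
seg 3: a=-5, c=M3/2=31/19, d=(M4−M3)/(6·3)=-31/171, b=Δ3−h3·(2M3+M4)/6=-34/57
t_q=19/4 → seg 2, τ=3/4; S=1+5/57·τ+-106/57·τ²+199/513·τ³=223/1216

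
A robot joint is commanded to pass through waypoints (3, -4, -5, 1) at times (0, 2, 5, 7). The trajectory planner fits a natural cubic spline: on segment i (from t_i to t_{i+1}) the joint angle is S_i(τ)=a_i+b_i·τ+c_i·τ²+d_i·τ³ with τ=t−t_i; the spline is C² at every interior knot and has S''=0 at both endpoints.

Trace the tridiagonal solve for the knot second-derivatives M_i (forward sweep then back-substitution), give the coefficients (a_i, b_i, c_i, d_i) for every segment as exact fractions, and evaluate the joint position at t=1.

Δ: Δ0=-7/2, Δ1=-1/3, Δ2=3
row 1: diag=10, rhs=19; c'=3/10, d'=19/10
row 2: denom=10−3·3/10=91/10; d'=(20−3·19/10)/(91/10)=11/7
back: M2=11/7
back: M1=19/10−3/10·11/7=10/7
M: M0=0, M1=10/7, M2=11/7, M3=0
seg 0: a=3, c=M0/2=0, d=(M1−M0)/(6·2)=5/42, b=Δ0−h0·(2M0+M1)/6=-167/42
seg 1: a=-4, c=M1/2=5/7, d=(M2−M1)/(6·3)=1/126, b=Δ1−h1·(2M1+M2)/6=-107/42
seg 2: a=-5, c=M2/2=11/14, d=(M3−M2)/(6·2)=-11/84, b=Δ2−h2·(2M2+M3)/6=41/21
t_q=1 → seg 0, τ=1; S=3+-167/42·τ+0·τ²+5/42·τ³=-6/7

  seg 0: a=3 b=-167/42 c=0 d=5/42
  seg 1: a=-4 b=-107/42 c=5/7 d=1/126
  seg 2: a=-5 b=41/21 c=11/14 d=-11/84
S(1) = -6/7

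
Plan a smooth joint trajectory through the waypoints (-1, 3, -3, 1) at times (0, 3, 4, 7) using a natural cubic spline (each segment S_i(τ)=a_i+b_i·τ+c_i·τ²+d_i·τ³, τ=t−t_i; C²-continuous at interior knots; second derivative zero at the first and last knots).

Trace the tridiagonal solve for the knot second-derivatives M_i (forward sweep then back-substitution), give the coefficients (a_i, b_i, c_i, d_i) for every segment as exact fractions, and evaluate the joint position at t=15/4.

  seg 0: a=-1 b=94/21 c=0 d=-22/63
  seg 1: a=3 b=-104/21 c=-22/7 d=44/21
  seg 2: a=-3 b=-104/21 c=22/7 d=-22/63
S(15/4) = -179/112

Δ: Δ0=4/3, Δ1=-6, Δ2=4/3
row 1: diag=8, rhs=-44; c'=1/8, d'=-11/2
row 2: denom=8−1·1/8=63/8; d'=(44−1·-11/2)/(63/8)=44/7
back: M2=44/7
back: M1=-11/2−1/8·44/7=-44/7
M: M0=0, M1=-44/7, M2=44/7, M3=0
seg 0: a=-1, c=M0/2=0, d=(M1−M0)/(6·3)=-22/63, b=Δ0−h0·(2M0+M1)/6=94/21
seg 1: a=3, c=M1/2=-22/7, d=(M2−M1)/(6·1)=44/21, b=Δ1−h1·(2M1+M2)/6=-104/21
seg 2: a=-3, c=M2/2=22/7, d=(M3−M2)/(6·3)=-22/63, b=Δ2−h2·(2M2+M3)/6=-104/21
t_q=15/4 → seg 1, τ=3/4; S=3+-104/21·τ+-22/7·τ²+44/21·τ³=-179/112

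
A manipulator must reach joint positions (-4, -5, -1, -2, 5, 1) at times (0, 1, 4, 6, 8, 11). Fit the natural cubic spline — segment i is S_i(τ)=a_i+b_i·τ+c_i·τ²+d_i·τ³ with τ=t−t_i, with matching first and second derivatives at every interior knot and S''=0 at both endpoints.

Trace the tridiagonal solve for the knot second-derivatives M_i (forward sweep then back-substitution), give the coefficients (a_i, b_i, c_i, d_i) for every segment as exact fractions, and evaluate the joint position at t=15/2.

Δ: Δ0=-1, Δ1=4/3, Δ2=-1/2, Δ3=7/2, Δ4=-4/3
row 1: diag=8, rhs=14; c'=3/8, d'=7/4
row 2: denom=10−3·3/8=71/8; d'=(-11−3·7/4)/(71/8)=-130/71
row 3: denom=8−2·16/71=536/71; d'=(24−2·-130/71)/(536/71)=491/134
row 4: denom=10−2·71/268=1269/134; d'=(-29−2·491/134)/(1269/134)=-4868/1269
back: M4=-4868/1269
back: M3=491/134−71/268·-4868/1269=11879/2538
back: M2=-130/71−16/71·11879/2538=-3662/1269
back: M1=7/4−3/8·-3662/1269=1198/423
M: M0=0, M1=1198/423, M2=-3662/1269, M3=11879/2538, M4=-4868/1269, M5=0
seg 0: a=-4, c=M0/2=0, d=(M1−M0)/(6·1)=599/1269, b=Δ0−h0·(2M0+M1)/6=-1868/1269
seg 1: a=-5, c=M1/2=599/423, d=(M2−M1)/(6·3)=-3628/11421, b=Δ1−h1·(2M1+M2)/6=-71/1269
seg 2: a=-1, c=M2/2=-1831/1269, d=(M3−M2)/(6·2)=6401/10152, b=Δ2−h2·(2M2+M3)/6=-173/1269
seg 3: a=-2, c=M3/2=11879/5076, d=(M4−M3)/(6·2)=-7205/10152, b=Δ3−h3·(2M3+M4)/6=1403/846
seg 4: a=5, c=M4/2=-2434/1269, d=(M5−M4)/(6·3)=2434/11421, b=Δ4−h4·(2M4+M5)/6=3176/1269
t_q=15/2 → seg 3, τ=3/2; S=-2+1403/846·τ+11879/5076·τ²+-7205/10152·τ³=30301/9024

  seg 0: a=-4 b=-1868/1269 c=0 d=599/1269
  seg 1: a=-5 b=-71/1269 c=599/423 d=-3628/11421
  seg 2: a=-1 b=-173/1269 c=-1831/1269 d=6401/10152
  seg 3: a=-2 b=1403/846 c=11879/5076 d=-7205/10152
  seg 4: a=5 b=3176/1269 c=-2434/1269 d=2434/11421
S(15/2) = 30301/9024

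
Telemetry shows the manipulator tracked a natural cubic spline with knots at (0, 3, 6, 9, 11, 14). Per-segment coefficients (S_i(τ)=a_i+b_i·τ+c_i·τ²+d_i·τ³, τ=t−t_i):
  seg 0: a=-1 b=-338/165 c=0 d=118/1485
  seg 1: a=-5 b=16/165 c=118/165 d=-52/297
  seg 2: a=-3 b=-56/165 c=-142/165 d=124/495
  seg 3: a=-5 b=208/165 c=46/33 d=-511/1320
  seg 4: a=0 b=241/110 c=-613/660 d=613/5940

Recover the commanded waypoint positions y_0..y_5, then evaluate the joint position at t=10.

y_0 = S_0(0) = a_0 = -1
y_1 = S_1(0) = a_1 = -5
y_2 = S_2(0) = a_2 = -3
y_3 = S_3(0) = a_3 = -5
y_4 = S_4(0) = a_4 = 0
y_5 = S_4(3) = 1
t_q=10 is in segment 3 (τ=1); S_3(τ)=-3607/1320

y_0=-1 y_1=-5 y_2=-3 y_3=-5 y_4=0 y_5=1
S(10) = -3607/1320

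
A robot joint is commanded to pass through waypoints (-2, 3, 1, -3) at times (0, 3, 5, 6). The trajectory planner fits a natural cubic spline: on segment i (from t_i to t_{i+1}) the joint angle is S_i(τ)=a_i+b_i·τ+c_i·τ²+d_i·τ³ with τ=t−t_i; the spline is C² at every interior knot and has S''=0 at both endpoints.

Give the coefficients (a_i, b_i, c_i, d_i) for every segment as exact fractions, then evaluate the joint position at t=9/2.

Δ: Δ0=5/3, Δ1=-1, Δ2=-4
row 1: diag=10, rhs=-16; c'=1/5, d'=-8/5
row 2: denom=6−2·1/5=28/5; d'=(-18−2·-8/5)/(28/5)=-37/14
back: M2=-37/14
back: M1=-8/5−1/5·-37/14=-15/14
M: M0=0, M1=-15/14, M2=-37/14, M3=0
seg 0: a=-2, c=M0/2=0, d=(M1−M0)/(6·3)=-5/84, b=Δ0−h0·(2M0+M1)/6=185/84
seg 1: a=3, c=M1/2=-15/28, d=(M2−M1)/(6·2)=-11/84, b=Δ1−h1·(2M1+M2)/6=25/42
seg 2: a=1, c=M2/2=-37/28, d=(M3−M2)/(6·1)=37/84, b=Δ2−h2·(2M2+M3)/6=-131/42
t_q=9/2 → seg 1, τ=3/2; S=3+25/42·τ+-15/28·τ²+-11/84·τ³=503/224

  seg 0: a=-2 b=185/84 c=0 d=-5/84
  seg 1: a=3 b=25/42 c=-15/28 d=-11/84
  seg 2: a=1 b=-131/42 c=-37/28 d=37/84
S(9/2) = 503/224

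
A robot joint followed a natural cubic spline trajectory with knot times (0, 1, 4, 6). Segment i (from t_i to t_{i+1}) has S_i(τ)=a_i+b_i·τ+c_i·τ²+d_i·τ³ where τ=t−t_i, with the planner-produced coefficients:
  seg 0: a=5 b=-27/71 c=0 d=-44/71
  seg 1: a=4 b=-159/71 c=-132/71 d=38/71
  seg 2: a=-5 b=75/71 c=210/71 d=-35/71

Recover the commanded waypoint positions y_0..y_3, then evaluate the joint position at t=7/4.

y_0=5 y_1=4 y_2=-5 y_3=5
S(7/4) = 3409/2272

y_0 = S_0(0) = a_0 = 5
y_1 = S_1(0) = a_1 = 4
y_2 = S_2(0) = a_2 = -5
y_3 = S_2(2) = 5
t_q=7/4 is in segment 1 (τ=3/4); S_1(τ)=3409/2272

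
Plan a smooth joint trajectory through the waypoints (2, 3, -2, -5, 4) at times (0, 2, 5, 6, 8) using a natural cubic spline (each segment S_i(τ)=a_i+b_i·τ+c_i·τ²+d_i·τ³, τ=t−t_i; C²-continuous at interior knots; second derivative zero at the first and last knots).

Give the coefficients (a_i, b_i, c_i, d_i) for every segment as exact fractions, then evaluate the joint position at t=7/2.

  seg 0: a=2 b=239/312 c=0 d=-83/1248
  seg 1: a=3 b=-5/156 c=-83/208 d=-7/144
  seg 2: a=-2 b=-2333/624 c=-87/104 d=983/624
  seg 3: a=-5 b=-107/156 c=809/208 d=-809/1248
S(7/2) = 3145/1664

Δ: Δ0=1/2, Δ1=-5/3, Δ2=-3, Δ3=9/2
row 1: diag=10, rhs=-13; c'=3/10, d'=-13/10
row 2: denom=8−3·3/10=71/10; d'=(-8−3·-13/10)/(71/10)=-41/71
row 3: denom=6−1·10/71=416/71; d'=(45−1·-41/71)/(416/71)=809/104
back: M3=809/104
back: M2=-41/71−10/71·809/104=-87/52
back: M1=-13/10−3/10·-87/52=-83/104
M: M0=0, M1=-83/104, M2=-87/52, M3=809/104, M4=0
seg 0: a=2, c=M0/2=0, d=(M1−M0)/(6·2)=-83/1248, b=Δ0−h0·(2M0+M1)/6=239/312
seg 1: a=3, c=M1/2=-83/208, d=(M2−M1)/(6·3)=-7/144, b=Δ1−h1·(2M1+M2)/6=-5/156
seg 2: a=-2, c=M2/2=-87/104, d=(M3−M2)/(6·1)=983/624, b=Δ2−h2·(2M2+M3)/6=-2333/624
seg 3: a=-5, c=M3/2=809/208, d=(M4−M3)/(6·2)=-809/1248, b=Δ3−h3·(2M3+M4)/6=-107/156
t_q=7/2 → seg 1, τ=3/2; S=3+-5/156·τ+-83/208·τ²+-7/144·τ³=3145/1664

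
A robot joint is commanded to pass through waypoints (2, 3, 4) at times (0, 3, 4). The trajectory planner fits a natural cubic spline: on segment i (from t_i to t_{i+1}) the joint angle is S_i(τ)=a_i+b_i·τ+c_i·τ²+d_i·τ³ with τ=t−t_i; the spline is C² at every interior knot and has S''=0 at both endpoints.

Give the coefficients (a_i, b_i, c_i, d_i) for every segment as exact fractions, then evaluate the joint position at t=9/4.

  seg 0: a=2 b=1/12 c=0 d=1/36
  seg 1: a=3 b=5/6 c=1/4 d=-1/12
S(9/4) = 641/256

Δ: Δ0=1/3, Δ1=1
row 1: diag=8, rhs=4; c'=1/8, d'=1/2
back: M1=1/2
M: M0=0, M1=1/2, M2=0
seg 0: a=2, c=M0/2=0, d=(M1−M0)/(6·3)=1/36, b=Δ0−h0·(2M0+M1)/6=1/12
seg 1: a=3, c=M1/2=1/4, d=(M2−M1)/(6·1)=-1/12, b=Δ1−h1·(2M1+M2)/6=5/6
t_q=9/4 → seg 0, τ=9/4; S=2+1/12·τ+0·τ²+1/36·τ³=641/256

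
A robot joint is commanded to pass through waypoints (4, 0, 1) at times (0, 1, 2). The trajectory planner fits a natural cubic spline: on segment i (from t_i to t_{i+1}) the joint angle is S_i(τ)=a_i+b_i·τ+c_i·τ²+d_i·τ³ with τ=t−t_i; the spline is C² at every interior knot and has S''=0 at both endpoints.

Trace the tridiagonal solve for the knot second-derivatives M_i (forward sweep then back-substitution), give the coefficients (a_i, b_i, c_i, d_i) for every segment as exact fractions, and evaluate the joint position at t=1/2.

Δ: Δ0=-4, Δ1=1
row 1: diag=4, rhs=30; c'=1/4, d'=15/2
back: M1=15/2
M: M0=0, M1=15/2, M2=0
seg 0: a=4, c=M0/2=0, d=(M1−M0)/(6·1)=5/4, b=Δ0−h0·(2M0+M1)/6=-21/4
seg 1: a=0, c=M1/2=15/4, d=(M2−M1)/(6·1)=-5/4, b=Δ1−h1·(2M1+M2)/6=-3/2
t_q=1/2 → seg 0, τ=1/2; S=4+-21/4·τ+0·τ²+5/4·τ³=49/32

  seg 0: a=4 b=-21/4 c=0 d=5/4
  seg 1: a=0 b=-3/2 c=15/4 d=-5/4
S(1/2) = 49/32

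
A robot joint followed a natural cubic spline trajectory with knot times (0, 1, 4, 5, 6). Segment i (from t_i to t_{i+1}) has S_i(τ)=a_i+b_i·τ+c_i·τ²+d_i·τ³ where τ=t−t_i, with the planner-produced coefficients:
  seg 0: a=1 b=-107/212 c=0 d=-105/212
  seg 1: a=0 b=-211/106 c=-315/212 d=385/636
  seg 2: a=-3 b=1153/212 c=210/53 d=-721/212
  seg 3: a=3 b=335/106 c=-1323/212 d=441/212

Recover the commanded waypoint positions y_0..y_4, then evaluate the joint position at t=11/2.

y_0 = S_0(0) = a_0 = 1
y_1 = S_1(0) = a_1 = 0
y_2 = S_2(0) = a_2 = -3
y_3 = S_3(0) = a_3 = 3
y_4 = S_3(1) = 2
t_q=11/2 is in segment 3 (τ=1/2); S_3(τ)=5563/1696

y_0=1 y_1=0 y_2=-3 y_3=3 y_4=2
S(11/2) = 5563/1696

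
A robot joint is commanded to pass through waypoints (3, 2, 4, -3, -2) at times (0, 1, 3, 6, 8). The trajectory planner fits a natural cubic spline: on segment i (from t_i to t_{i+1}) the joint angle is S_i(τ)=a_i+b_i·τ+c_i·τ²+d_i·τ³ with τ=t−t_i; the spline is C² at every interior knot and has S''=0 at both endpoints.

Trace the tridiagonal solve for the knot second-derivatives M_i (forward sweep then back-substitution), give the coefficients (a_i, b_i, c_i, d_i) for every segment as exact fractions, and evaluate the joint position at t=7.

  seg 0: a=3 b=-2315/1518 c=0 d=797/1518
  seg 1: a=2 b=38/759 c=797/506 d=-835/1518
  seg 2: a=4 b=-190/759 c=-873/506 d=1565/4554
  seg 3: a=-3 b=-2009/1518 c=346/253 d=-173/759
S(7) = -1611/506

Δ: Δ0=-1, Δ1=1, Δ2=-7/3, Δ3=1/2
row 1: diag=6, rhs=12; c'=1/3, d'=2
row 2: denom=10−2·1/3=28/3; d'=(-20−2·2)/(28/3)=-18/7
row 3: denom=10−3·9/28=253/28; d'=(17−3·-18/7)/(253/28)=692/253
back: M3=692/253
back: M2=-18/7−9/28·692/253=-873/253
back: M1=2−1/3·-873/253=797/253
M: M0=0, M1=797/253, M2=-873/253, M3=692/253, M4=0
seg 0: a=3, c=M0/2=0, d=(M1−M0)/(6·1)=797/1518, b=Δ0−h0·(2M0+M1)/6=-2315/1518
seg 1: a=2, c=M1/2=797/506, d=(M2−M1)/(6·2)=-835/1518, b=Δ1−h1·(2M1+M2)/6=38/759
seg 2: a=4, c=M2/2=-873/506, d=(M3−M2)/(6·3)=1565/4554, b=Δ2−h2·(2M2+M3)/6=-190/759
seg 3: a=-3, c=M3/2=346/253, d=(M4−M3)/(6·2)=-173/759, b=Δ3−h3·(2M3+M4)/6=-2009/1518
t_q=7 → seg 3, τ=1; S=-3+-2009/1518·τ+346/253·τ²+-173/759·τ³=-1611/506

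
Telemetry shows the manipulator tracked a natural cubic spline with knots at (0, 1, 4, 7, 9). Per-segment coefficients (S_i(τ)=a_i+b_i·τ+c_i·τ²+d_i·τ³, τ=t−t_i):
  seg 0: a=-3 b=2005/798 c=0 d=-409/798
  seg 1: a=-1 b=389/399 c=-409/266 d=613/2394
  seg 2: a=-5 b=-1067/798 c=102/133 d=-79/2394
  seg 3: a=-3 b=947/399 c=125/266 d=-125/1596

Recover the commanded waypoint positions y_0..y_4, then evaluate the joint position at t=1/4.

y_0 = S_0(0) = a_0 = -3
y_1 = S_1(0) = a_1 = -1
y_2 = S_2(0) = a_2 = -5
y_3 = S_3(0) = a_3 = -3
y_4 = S_3(2) = 3
t_q=1/4 is in segment 0 (τ=1/4); S_0(τ)=-40515/17024

y_0=-3 y_1=-1 y_2=-5 y_3=-3 y_4=3
S(1/4) = -40515/17024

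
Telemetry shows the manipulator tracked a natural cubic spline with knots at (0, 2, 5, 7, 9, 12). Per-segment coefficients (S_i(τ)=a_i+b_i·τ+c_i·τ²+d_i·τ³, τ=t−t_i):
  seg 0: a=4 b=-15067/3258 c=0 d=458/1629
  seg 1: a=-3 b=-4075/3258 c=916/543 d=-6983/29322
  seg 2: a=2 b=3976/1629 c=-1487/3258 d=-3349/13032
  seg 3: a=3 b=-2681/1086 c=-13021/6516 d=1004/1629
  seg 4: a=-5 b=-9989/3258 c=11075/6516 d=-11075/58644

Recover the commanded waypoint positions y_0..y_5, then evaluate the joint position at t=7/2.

y_0 = S_0(0) = a_0 = 4
y_1 = S_1(0) = a_1 = -3
y_2 = S_2(0) = a_2 = 2
y_3 = S_3(0) = a_3 = 3
y_4 = S_4(0) = a_4 = -5
y_5 = S_4(3) = -4
t_q=7/2 is in segment 1 (τ=3/2); S_1(τ)=-5457/2896

y_0=4 y_1=-3 y_2=2 y_3=3 y_4=-5 y_5=-4
S(7/2) = -5457/2896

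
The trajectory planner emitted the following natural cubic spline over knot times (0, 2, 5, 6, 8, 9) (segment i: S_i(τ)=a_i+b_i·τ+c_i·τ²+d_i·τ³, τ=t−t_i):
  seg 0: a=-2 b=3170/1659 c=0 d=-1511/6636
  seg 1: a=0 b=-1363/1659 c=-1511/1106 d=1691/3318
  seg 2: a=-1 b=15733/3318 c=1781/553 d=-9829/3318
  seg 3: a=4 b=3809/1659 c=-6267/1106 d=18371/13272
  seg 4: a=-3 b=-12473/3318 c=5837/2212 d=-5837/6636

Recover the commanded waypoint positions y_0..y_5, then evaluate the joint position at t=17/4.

y_0=-2 y_1=0 y_2=-1 y_3=4 y_4=-3 y_5=-5
S(17/4) = -209499/70784

y_0 = S_0(0) = a_0 = -2
y_1 = S_1(0) = a_1 = 0
y_2 = S_2(0) = a_2 = -1
y_3 = S_3(0) = a_3 = 4
y_4 = S_4(0) = a_4 = -3
y_5 = S_4(1) = -5
t_q=17/4 is in segment 1 (τ=9/4); S_1(τ)=-209499/70784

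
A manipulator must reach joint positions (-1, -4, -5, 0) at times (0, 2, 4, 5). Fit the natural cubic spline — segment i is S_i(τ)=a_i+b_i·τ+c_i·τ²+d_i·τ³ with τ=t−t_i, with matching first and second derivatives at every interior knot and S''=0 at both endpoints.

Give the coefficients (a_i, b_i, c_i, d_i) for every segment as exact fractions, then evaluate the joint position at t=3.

  seg 0: a=-1 b=-14/11 c=0 d=-5/88
  seg 1: a=-4 b=-43/22 c=-15/44 d=47/88
  seg 2: a=-5 b=34/11 c=63/22 d=-21/22
S(3) = -507/88

Δ: Δ0=-3/2, Δ1=-1/2, Δ2=5
row 1: diag=8, rhs=6; c'=1/4, d'=3/4
row 2: denom=6−2·1/4=11/2; d'=(33−2·3/4)/(11/2)=63/11
back: M2=63/11
back: M1=3/4−1/4·63/11=-15/22
M: M0=0, M1=-15/22, M2=63/11, M3=0
seg 0: a=-1, c=M0/2=0, d=(M1−M0)/(6·2)=-5/88, b=Δ0−h0·(2M0+M1)/6=-14/11
seg 1: a=-4, c=M1/2=-15/44, d=(M2−M1)/(6·2)=47/88, b=Δ1−h1·(2M1+M2)/6=-43/22
seg 2: a=-5, c=M2/2=63/22, d=(M3−M2)/(6·1)=-21/22, b=Δ2−h2·(2M2+M3)/6=34/11
t_q=3 → seg 1, τ=1; S=-4+-43/22·τ+-15/44·τ²+47/88·τ³=-507/88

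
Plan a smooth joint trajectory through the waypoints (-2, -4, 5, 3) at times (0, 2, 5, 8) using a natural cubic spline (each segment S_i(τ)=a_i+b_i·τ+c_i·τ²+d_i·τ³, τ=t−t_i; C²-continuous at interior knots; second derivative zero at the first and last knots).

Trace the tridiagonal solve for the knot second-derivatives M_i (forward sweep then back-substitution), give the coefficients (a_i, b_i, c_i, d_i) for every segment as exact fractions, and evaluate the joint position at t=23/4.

Δ: Δ0=-1, Δ1=3, Δ2=-2/3
row 1: diag=10, rhs=24; c'=3/10, d'=12/5
row 2: denom=12−3·3/10=111/10; d'=(-22−3·12/5)/(111/10)=-292/111
back: M2=-292/111
back: M1=12/5−3/10·-292/111=118/37
M: M0=0, M1=118/37, M2=-292/111, M3=0
seg 0: a=-2, c=M0/2=0, d=(M1−M0)/(6·2)=59/222, b=Δ0−h0·(2M0+M1)/6=-229/111
seg 1: a=-4, c=M1/2=59/37, d=(M2−M1)/(6·3)=-323/999, b=Δ1−h1·(2M1+M2)/6=125/111
seg 2: a=5, c=M2/2=-146/111, d=(M3−M2)/(6·3)=146/999, b=Δ2−h2·(2M2+M3)/6=218/111
t_q=23/4 → seg 2, τ=3/4; S=5+218/111·τ+-146/111·τ²+146/999·τ³=6861/1184

  seg 0: a=-2 b=-229/111 c=0 d=59/222
  seg 1: a=-4 b=125/111 c=59/37 d=-323/999
  seg 2: a=5 b=218/111 c=-146/111 d=146/999
S(23/4) = 6861/1184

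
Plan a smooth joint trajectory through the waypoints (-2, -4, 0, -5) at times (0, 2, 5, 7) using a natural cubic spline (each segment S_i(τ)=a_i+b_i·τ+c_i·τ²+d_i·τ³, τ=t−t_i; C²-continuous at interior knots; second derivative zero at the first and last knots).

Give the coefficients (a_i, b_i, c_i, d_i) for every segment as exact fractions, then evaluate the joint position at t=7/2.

Δ: Δ0=-1, Δ1=4/3, Δ2=-5/2
row 1: diag=10, rhs=14; c'=3/10, d'=7/5
row 2: denom=10−3·3/10=91/10; d'=(-23−3·7/5)/(91/10)=-272/91
back: M2=-272/91
back: M1=7/5−3/10·-272/91=209/91
M: M0=0, M1=209/91, M2=-272/91, M3=0
seg 0: a=-2, c=M0/2=0, d=(M1−M0)/(6·2)=209/1092, b=Δ0−h0·(2M0+M1)/6=-482/273
seg 1: a=-4, c=M1/2=209/182, d=(M2−M1)/(6·3)=-37/126, b=Δ1−h1·(2M1+M2)/6=145/273
seg 2: a=0, c=M2/2=-136/91, d=(M3−M2)/(6·2)=68/273, b=Δ2−h2·(2M2+M3)/6=-277/546
t_q=7/2 → seg 1, τ=3/2; S=-4+145/273·τ+209/182·τ²+-37/126·τ³=-335/208

  seg 0: a=-2 b=-482/273 c=0 d=209/1092
  seg 1: a=-4 b=145/273 c=209/182 d=-37/126
  seg 2: a=0 b=-277/546 c=-136/91 d=68/273
S(7/2) = -335/208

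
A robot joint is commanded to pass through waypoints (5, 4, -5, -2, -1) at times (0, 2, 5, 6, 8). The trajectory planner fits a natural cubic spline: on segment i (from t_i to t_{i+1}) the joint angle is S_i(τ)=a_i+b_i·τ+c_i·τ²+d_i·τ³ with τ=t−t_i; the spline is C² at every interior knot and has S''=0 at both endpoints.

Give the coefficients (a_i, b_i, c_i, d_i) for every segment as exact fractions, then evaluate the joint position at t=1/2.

Δ: Δ0=-1/2, Δ1=-3, Δ2=3, Δ3=1/2
row 1: diag=10, rhs=-15; c'=3/10, d'=-3/2
row 2: denom=8−3·3/10=71/10; d'=(36−3·-3/2)/(71/10)=405/71
row 3: denom=6−1·10/71=416/71; d'=(-15−1·405/71)/(416/71)=-735/208
back: M3=-735/208
back: M2=405/71−10/71·-735/208=645/104
back: M1=-3/2−3/10·645/104=-699/208
M: M0=0, M1=-699/208, M2=645/104, M3=-735/208, M4=0
seg 0: a=5, c=M0/2=0, d=(M1−M0)/(6·2)=-233/832, b=Δ0−h0·(2M0+M1)/6=129/208
seg 1: a=4, c=M1/2=-699/416, d=(M2−M1)/(6·3)=17/32, b=Δ1−h1·(2M1+M2)/6=-285/104
seg 2: a=-5, c=M2/2=645/208, d=(M3−M2)/(6·1)=-675/416, b=Δ2−h2·(2M2+M3)/6=633/416
seg 3: a=-2, c=M3/2=-735/416, d=(M4−M3)/(6·2)=245/832, b=Δ3−h3·(2M3+M4)/6=297/104
t_q=1/2 → seg 0, τ=1/2; S=5+129/208·τ+0·τ²+-233/832·τ³=35111/6656

  seg 0: a=5 b=129/208 c=0 d=-233/832
  seg 1: a=4 b=-285/104 c=-699/416 d=17/32
  seg 2: a=-5 b=633/416 c=645/208 d=-675/416
  seg 3: a=-2 b=297/104 c=-735/416 d=245/832
S(1/2) = 35111/6656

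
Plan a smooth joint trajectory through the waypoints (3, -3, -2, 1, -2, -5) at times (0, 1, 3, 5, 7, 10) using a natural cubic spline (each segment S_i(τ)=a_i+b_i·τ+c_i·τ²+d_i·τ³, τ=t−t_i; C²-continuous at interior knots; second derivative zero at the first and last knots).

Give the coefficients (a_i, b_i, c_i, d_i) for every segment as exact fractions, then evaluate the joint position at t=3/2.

Δ: Δ0=-6, Δ1=1/2, Δ2=3/2, Δ3=-3/2, Δ4=-1
row 1: diag=6, rhs=39; c'=1/3, d'=13/2
row 2: denom=8−2·1/3=22/3; d'=(6−2·13/2)/(22/3)=-21/22
row 3: denom=8−2·3/11=82/11; d'=(-18−2·-21/22)/(82/11)=-177/82
row 4: denom=10−2·11/41=388/41; d'=(3−2·-177/82)/(388/41)=75/97
back: M4=75/97
back: M3=-177/82−11/41·75/97=-459/194
back: M2=-21/22−3/11·-459/194=-30/97
back: M1=13/2−1/3·-30/97=1281/194
M: M0=0, M1=1281/194, M2=-30/97, M3=-459/194, M4=75/97, M5=0
seg 0: a=3, c=M0/2=0, d=(M1−M0)/(6·1)=427/388, b=Δ0−h0·(2M0+M1)/6=-2755/388
seg 1: a=-3, c=M1/2=1281/388, d=(M2−M1)/(6·2)=-447/776, b=Δ1−h1·(2M1+M2)/6=-737/194
seg 2: a=-2, c=M2/2=-15/97, d=(M3−M2)/(6·2)=-133/776, b=Δ2−h2·(2M2+M3)/6=242/97
seg 3: a=1, c=M3/2=-459/388, d=(M4−M3)/(6·2)=203/776, b=Δ3−h3·(2M3+M4)/6=-35/194
seg 4: a=-2, c=M4/2=75/194, d=(M5−M4)/(6·3)=-25/582, b=Δ4−h4·(2M4+M5)/6=-172/97
t_q=3/2 → seg 1, τ=1/2; S=-3+-737/194·τ+1281/388·τ²+-447/776·τ³=-25739/6208

  seg 0: a=3 b=-2755/388 c=0 d=427/388
  seg 1: a=-3 b=-737/194 c=1281/388 d=-447/776
  seg 2: a=-2 b=242/97 c=-15/97 d=-133/776
  seg 3: a=1 b=-35/194 c=-459/388 d=203/776
  seg 4: a=-2 b=-172/97 c=75/194 d=-25/582
S(3/2) = -25739/6208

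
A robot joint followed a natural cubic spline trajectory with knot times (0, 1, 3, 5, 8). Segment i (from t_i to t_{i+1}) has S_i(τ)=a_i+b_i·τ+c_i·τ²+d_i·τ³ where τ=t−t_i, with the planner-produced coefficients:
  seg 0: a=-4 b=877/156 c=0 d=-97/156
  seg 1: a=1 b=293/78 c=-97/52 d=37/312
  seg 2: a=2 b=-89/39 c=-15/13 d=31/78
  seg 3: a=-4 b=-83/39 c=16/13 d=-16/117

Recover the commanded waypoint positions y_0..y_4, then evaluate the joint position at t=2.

y_0=-4 y_1=1 y_2=2 y_3=-4 y_4=-3
S(2) = 313/104

y_0 = S_0(0) = a_0 = -4
y_1 = S_1(0) = a_1 = 1
y_2 = S_2(0) = a_2 = 2
y_3 = S_3(0) = a_3 = -4
y_4 = S_3(3) = -3
t_q=2 is in segment 1 (τ=1); S_1(τ)=313/104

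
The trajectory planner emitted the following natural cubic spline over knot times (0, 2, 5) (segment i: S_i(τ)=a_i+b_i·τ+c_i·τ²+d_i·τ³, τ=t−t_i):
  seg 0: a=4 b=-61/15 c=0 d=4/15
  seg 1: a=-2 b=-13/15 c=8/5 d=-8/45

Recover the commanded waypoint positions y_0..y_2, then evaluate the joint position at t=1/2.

y_0=4 y_1=-2 y_2=5
S(1/2) = 2

y_0 = S_0(0) = a_0 = 4
y_1 = S_1(0) = a_1 = -2
y_2 = S_1(3) = 5
t_q=1/2 is in segment 0 (τ=1/2); S_0(τ)=2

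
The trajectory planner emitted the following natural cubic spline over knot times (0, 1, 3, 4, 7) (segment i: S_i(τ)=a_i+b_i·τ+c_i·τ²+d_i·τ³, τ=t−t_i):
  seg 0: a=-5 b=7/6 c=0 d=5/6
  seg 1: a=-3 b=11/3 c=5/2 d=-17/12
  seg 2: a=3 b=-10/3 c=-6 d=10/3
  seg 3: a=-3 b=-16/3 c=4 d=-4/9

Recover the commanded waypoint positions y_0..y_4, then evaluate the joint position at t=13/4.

y_0=-5 y_1=-3 y_2=3 y_3=-3 y_4=5
S(13/4) = 59/32

y_0 = S_0(0) = a_0 = -5
y_1 = S_1(0) = a_1 = -3
y_2 = S_2(0) = a_2 = 3
y_3 = S_3(0) = a_3 = -3
y_4 = S_3(3) = 5
t_q=13/4 is in segment 2 (τ=1/4); S_2(τ)=59/32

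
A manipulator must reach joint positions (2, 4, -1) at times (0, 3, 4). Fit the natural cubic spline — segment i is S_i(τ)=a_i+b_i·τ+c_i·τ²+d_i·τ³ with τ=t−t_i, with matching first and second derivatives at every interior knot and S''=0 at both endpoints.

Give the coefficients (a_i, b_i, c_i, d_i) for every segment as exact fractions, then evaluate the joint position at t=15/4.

Δ: Δ0=2/3, Δ1=-5
row 1: diag=8, rhs=-34; c'=1/8, d'=-17/4
back: M1=-17/4
M: M0=0, M1=-17/4, M2=0
seg 0: a=2, c=M0/2=0, d=(M1−M0)/(6·3)=-17/72, b=Δ0−h0·(2M0+M1)/6=67/24
seg 1: a=4, c=M1/2=-17/8, d=(M2−M1)/(6·1)=17/24, b=Δ1−h1·(2M1+M2)/6=-43/12
t_q=15/4 → seg 1, τ=3/4; S=4+-43/12·τ+-17/8·τ²+17/24·τ³=213/512

  seg 0: a=2 b=67/24 c=0 d=-17/72
  seg 1: a=4 b=-43/12 c=-17/8 d=17/24
S(15/4) = 213/512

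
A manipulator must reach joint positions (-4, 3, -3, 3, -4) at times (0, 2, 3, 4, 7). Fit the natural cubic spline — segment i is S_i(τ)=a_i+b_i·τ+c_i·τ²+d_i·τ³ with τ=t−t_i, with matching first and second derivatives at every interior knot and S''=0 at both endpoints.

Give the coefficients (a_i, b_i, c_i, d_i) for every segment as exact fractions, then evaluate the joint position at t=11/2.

  seg 0: a=-4 b=2131/267 c=0 d=-2393/2136
  seg 1: a=3 b=-2917/534 c=-2393/356 d=6605/1068
  seg 2: a=-3 b=-377/1068 c=1053/89 d=-5851/1068
  seg 3: a=3 b=3671/534 c=-1639/356 d=1639/3204
S(11/2) = 13327/2848

Δ: Δ0=7/2, Δ1=-6, Δ2=6, Δ3=-7/3
row 1: diag=6, rhs=-57; c'=1/6, d'=-19/2
row 2: denom=4−1·1/6=23/6; d'=(72−1·-19/2)/(23/6)=489/23
row 3: denom=8−1·6/23=178/23; d'=(-50−1·489/23)/(178/23)=-1639/178
back: M3=-1639/178
back: M2=489/23−6/23·-1639/178=2106/89
back: M1=-19/2−1/6·2106/89=-2393/178
M: M0=0, M1=-2393/178, M2=2106/89, M3=-1639/178, M4=0
seg 0: a=-4, c=M0/2=0, d=(M1−M0)/(6·2)=-2393/2136, b=Δ0−h0·(2M0+M1)/6=2131/267
seg 1: a=3, c=M1/2=-2393/356, d=(M2−M1)/(6·1)=6605/1068, b=Δ1−h1·(2M1+M2)/6=-2917/534
seg 2: a=-3, c=M2/2=1053/89, d=(M3−M2)/(6·1)=-5851/1068, b=Δ2−h2·(2M2+M3)/6=-377/1068
seg 3: a=3, c=M3/2=-1639/356, d=(M4−M3)/(6·3)=1639/3204, b=Δ3−h3·(2M3+M4)/6=3671/534
t_q=11/2 → seg 3, τ=3/2; S=3+3671/534·τ+-1639/356·τ²+1639/3204·τ³=13327/2848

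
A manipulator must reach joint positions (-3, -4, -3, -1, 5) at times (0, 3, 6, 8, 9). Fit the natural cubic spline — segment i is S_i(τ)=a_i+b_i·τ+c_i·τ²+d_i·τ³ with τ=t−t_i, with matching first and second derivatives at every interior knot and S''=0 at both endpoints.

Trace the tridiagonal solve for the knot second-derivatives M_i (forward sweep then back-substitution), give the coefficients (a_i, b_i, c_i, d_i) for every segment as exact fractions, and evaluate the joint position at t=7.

  seg 0: a=-3 b=-62/103 c=0 d=83/2781
  seg 1: a=-4 b=21/103 c=83/309 d=-209/2781
  seg 2: a=-3 b=-22/103 c=-42/103 d=209/412
  seg 3: a=-1 b=437/103 c=543/206 d=-181/206
S(7) = -1283/412

Δ: Δ0=-1/3, Δ1=1/3, Δ2=1, Δ3=6
row 1: diag=12, rhs=4; c'=1/4, d'=1/3
row 2: denom=10−3·1/4=37/4; d'=(4−3·1/3)/(37/4)=12/37
row 3: denom=6−2·8/37=206/37; d'=(30−2·12/37)/(206/37)=543/103
back: M3=543/103
back: M2=12/37−8/37·543/103=-84/103
back: M1=1/3−1/4·-84/103=166/309
M: M0=0, M1=166/309, M2=-84/103, M3=543/103, M4=0
seg 0: a=-3, c=M0/2=0, d=(M1−M0)/(6·3)=83/2781, b=Δ0−h0·(2M0+M1)/6=-62/103
seg 1: a=-4, c=M1/2=83/309, d=(M2−M1)/(6·3)=-209/2781, b=Δ1−h1·(2M1+M2)/6=21/103
seg 2: a=-3, c=M2/2=-42/103, d=(M3−M2)/(6·2)=209/412, b=Δ2−h2·(2M2+M3)/6=-22/103
seg 3: a=-1, c=M3/2=543/206, d=(M4−M3)/(6·1)=-181/206, b=Δ3−h3·(2M3+M4)/6=437/103
t_q=7 → seg 2, τ=1; S=-3+-22/103·τ+-42/103·τ²+209/412·τ³=-1283/412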